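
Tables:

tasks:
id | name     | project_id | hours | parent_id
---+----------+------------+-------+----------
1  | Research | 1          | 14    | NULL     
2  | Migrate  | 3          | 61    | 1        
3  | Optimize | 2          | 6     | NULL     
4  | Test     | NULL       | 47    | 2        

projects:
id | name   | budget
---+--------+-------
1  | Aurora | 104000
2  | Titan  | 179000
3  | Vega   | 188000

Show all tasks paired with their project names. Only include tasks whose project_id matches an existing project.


INNER JOIN keeps only tasks rows whose project_id matches an id in projects. Walk through each task:
  - task 1 (Research): project_id=1 -> matches Aurora
  - task 2 (Migrate): project_id=3 -> matches Vega
  - task 3 (Optimize): project_id=2 -> matches Titan
  - task 4 (Test): project_id=NULL, no match -> dropped
So 1 of 4 rows is dropped.

SQL:
SELECT a.name, b.name AS project
FROM tasks a
INNER JOIN projects b ON a.project_id = b.id

Result:
name     | project
---------+--------
Research | Aurora 
Migrate  | Vega   
Optimize | Titan  


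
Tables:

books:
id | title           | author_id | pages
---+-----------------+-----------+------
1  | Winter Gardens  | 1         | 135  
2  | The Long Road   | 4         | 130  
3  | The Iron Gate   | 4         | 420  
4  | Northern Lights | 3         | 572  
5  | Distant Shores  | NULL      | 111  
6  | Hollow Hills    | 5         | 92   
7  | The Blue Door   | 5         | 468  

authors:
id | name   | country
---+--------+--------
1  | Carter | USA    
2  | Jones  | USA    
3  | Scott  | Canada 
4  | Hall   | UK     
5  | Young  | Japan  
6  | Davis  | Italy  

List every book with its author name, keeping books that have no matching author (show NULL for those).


LEFT JOIN keeps every row from books (the left table); where author_id has no match in authors, the author columns become NULL. Walk through each book:
  - book 1 (Winter Gardens): author_id=1 -> matches Carter
  - book 2 (The Long Road): author_id=4 -> matches Hall
  - book 3 (The Iron Gate): author_id=4 -> matches Hall
  - book 4 (Northern Lights): author_id=3 -> matches Scott
  - book 5 (Distant Shores): author_id=NULL, no match -> kept with NULL
  - book 6 (Hollow Hills): author_id=5 -> matches Young
  - book 7 (The Blue Door): author_id=5 -> matches Young
All 7 rows appear; 1 has NULL author.

SQL:
SELECT a.title, b.name AS author
FROM books a
LEFT JOIN authors b ON a.author_id = b.id

Result:
title           | author
----------------+-------
Winter Gardens  | Carter
The Long Road   | Hall  
The Iron Gate   | Hall  
Northern Lights | Scott 
Distant Shores  | NULL  
Hollow Hills    | Young 
The Blue Door   | Young 


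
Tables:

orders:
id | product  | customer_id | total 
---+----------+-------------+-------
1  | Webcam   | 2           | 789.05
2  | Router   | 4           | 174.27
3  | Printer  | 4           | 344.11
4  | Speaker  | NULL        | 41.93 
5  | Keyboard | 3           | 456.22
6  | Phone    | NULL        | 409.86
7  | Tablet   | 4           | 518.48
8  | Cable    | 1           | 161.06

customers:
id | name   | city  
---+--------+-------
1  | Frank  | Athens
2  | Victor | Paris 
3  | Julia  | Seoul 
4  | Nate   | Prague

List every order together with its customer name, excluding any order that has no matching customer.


INNER JOIN keeps only orders rows whose customer_id matches an id in customers. Walk through each order:
  - order 1 (Webcam): customer_id=2 -> matches Victor
  - order 2 (Router): customer_id=4 -> matches Nate
  - order 3 (Printer): customer_id=4 -> matches Nate
  - order 4 (Speaker): customer_id=NULL, no match -> dropped
  - order 5 (Keyboard): customer_id=3 -> matches Julia
  - order 6 (Phone): customer_id=NULL, no match -> dropped
  - order 7 (Tablet): customer_id=4 -> matches Nate
  - order 8 (Cable): customer_id=1 -> matches Frank
So 2 of 8 rows are dropped.

SQL:
SELECT a.product, b.name AS customer
FROM orders a
INNER JOIN customers b ON a.customer_id = b.id

Result:
product  | customer
---------+---------
Webcam   | Victor  
Router   | Nate    
Printer  | Nate    
Keyboard | Julia   
Tablet   | Nate    
Cable    | Frank   


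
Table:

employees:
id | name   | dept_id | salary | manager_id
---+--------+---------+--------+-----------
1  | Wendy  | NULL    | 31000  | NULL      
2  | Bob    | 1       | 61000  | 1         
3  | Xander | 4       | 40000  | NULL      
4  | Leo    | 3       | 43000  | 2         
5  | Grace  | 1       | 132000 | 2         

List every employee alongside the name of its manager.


This is a self-join: employees is joined to a second copy of itself, matching each row's manager_id to another row's id. Use LEFT JOIN so rows with manager_id=NULL are kept.
  - employee 1 (Wendy): manager_id=NULL -> NULL
  - employee 2 (Bob): manager_id=1 -> Wendy
  - employee 3 (Xander): manager_id=NULL -> NULL
  - employee 4 (Leo): manager_id=2 -> Bob
  - employee 5 (Grace): manager_id=2 -> Bob

SQL:
SELECT a.name AS item, b.name AS manager
FROM employees a
LEFT JOIN employees b ON a.manager_id = b.id

Result:
item   | manager
-------+--------
Wendy  | NULL   
Bob    | Wendy  
Xander | NULL   
Leo    | Bob    
Grace  | Bob    


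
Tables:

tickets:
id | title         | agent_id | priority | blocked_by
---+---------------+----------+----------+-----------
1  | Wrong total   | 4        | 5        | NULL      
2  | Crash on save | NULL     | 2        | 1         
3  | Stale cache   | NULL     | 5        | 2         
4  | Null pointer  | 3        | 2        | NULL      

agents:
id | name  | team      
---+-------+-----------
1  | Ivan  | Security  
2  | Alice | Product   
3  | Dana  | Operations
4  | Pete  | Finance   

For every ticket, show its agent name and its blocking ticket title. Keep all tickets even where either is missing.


Two LEFT JOINs from the same base table tickets: one to agents via agent_id, one to tickets itself via blocked_by. Both are LEFT so every ticket is preserved.
Match against agents:
  - ticket 1 (Wrong total): agent_id=4 -> matches Pete
  - ticket 2 (Crash on save): agent_id=NULL, no match -> kept with NULL
  - ticket 3 (Stale cache): agent_id=NULL, no match -> kept with NULL
  - ticket 4 (Null pointer): agent_id=3 -> matches Dana
Match against tickets (self):
  - ticket 1 (Wrong total): blocked_by=NULL -> NULL
  - ticket 2 (Crash on save): blocked_by=1 -> Wrong total
  - ticket 3 (Stale cache): blocked_by=2 -> Crash on save
  - ticket 4 (Null pointer): blocked_by=NULL -> NULL

SQL:
SELECT a.title, b.name AS agent, c.title AS blocked_by
FROM tickets a
LEFT JOIN agents b ON a.agent_id = b.id
LEFT JOIN tickets c ON a.blocked_by = c.id

Result:
title         | agent | blocked_by   
--------------+-------+--------------
Wrong total   | Pete  | NULL         
Crash on save | NULL  | Wrong total  
Stale cache   | NULL  | Crash on save
Null pointer  | Dana  | NULL         


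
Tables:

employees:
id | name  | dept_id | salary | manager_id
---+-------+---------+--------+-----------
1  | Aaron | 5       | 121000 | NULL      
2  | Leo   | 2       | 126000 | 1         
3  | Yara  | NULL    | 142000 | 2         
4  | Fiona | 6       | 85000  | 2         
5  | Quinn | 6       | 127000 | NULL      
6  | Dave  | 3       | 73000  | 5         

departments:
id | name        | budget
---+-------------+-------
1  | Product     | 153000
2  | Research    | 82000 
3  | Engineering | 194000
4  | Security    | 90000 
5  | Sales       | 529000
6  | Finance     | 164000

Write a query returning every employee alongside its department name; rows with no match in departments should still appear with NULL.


LEFT JOIN keeps every row from employees (the left table); where dept_id has no match in departments, the department columns become NULL. Walk through each employee:
  - employee 1 (Aaron): dept_id=5 -> matches Sales
  - employee 2 (Leo): dept_id=2 -> matches Research
  - employee 3 (Yara): dept_id=NULL, no match -> kept with NULL
  - employee 4 (Fiona): dept_id=6 -> matches Finance
  - employee 5 (Quinn): dept_id=6 -> matches Finance
  - employee 6 (Dave): dept_id=3 -> matches Engineering
All 6 rows appear; 1 has NULL department.

SQL:
SELECT a.name, b.name AS department
FROM employees a
LEFT JOIN departments b ON a.dept_id = b.id

Result:
name  | department 
------+------------
Aaron | Sales      
Leo   | Research   
Yara  | NULL       
Fiona | Finance    
Quinn | Finance    
Dave  | Engineering


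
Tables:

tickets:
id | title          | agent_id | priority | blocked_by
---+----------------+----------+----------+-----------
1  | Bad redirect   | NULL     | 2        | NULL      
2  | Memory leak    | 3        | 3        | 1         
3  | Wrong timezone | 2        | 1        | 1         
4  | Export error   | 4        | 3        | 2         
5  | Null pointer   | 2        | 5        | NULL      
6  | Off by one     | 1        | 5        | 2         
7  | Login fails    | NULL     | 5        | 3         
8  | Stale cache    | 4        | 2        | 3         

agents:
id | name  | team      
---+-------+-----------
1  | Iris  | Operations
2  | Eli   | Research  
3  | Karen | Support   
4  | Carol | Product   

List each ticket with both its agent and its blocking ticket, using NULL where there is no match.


Two LEFT JOINs from the same base table tickets: one to agents via agent_id, one to tickets itself via blocked_by. Both are LEFT so every ticket is preserved.
Match against agents:
  - ticket 1 (Bad redirect): agent_id=NULL, no match -> kept with NULL
  - ticket 2 (Memory leak): agent_id=3 -> matches Karen
  - ticket 3 (Wrong timezone): agent_id=2 -> matches Eli
  - ticket 4 (Export error): agent_id=4 -> matches Carol
  - ticket 5 (Null pointer): agent_id=2 -> matches Eli
  - ticket 6 (Off by one): agent_id=1 -> matches Iris
  - ticket 7 (Login fails): agent_id=NULL, no match -> kept with NULL
  - ticket 8 (Stale cache): agent_id=4 -> matches Carol
Match against tickets (self):
  - ticket 1 (Bad redirect): blocked_by=NULL -> NULL
  - ticket 2 (Memory leak): blocked_by=1 -> Bad redirect
  - ticket 3 (Wrong timezone): blocked_by=1 -> Bad redirect
  - ticket 4 (Export error): blocked_by=2 -> Memory leak
  - ticket 5 (Null pointer): blocked_by=NULL -> NULL
  - ticket 6 (Off by one): blocked_by=2 -> Memory leak
  - ticket 7 (Login fails): blocked_by=3 -> Wrong timezone
  - ticket 8 (Stale cache): blocked_by=3 -> Wrong timezone

SQL:
SELECT a.title, b.name AS agent, c.title AS blocked_by
FROM tickets a
LEFT JOIN agents b ON a.agent_id = b.id
LEFT JOIN tickets c ON a.blocked_by = c.id

Result:
title          | agent | blocked_by    
---------------+-------+---------------
Bad redirect   | NULL  | NULL          
Memory leak    | Karen | Bad redirect  
Wrong timezone | Eli   | Bad redirect  
Export error   | Carol | Memory leak   
Null pointer   | Eli   | NULL          
Off by one     | Iris  | Memory leak   
Login fails    | NULL  | Wrong timezone
Stale cache    | Carol | Wrong timezone


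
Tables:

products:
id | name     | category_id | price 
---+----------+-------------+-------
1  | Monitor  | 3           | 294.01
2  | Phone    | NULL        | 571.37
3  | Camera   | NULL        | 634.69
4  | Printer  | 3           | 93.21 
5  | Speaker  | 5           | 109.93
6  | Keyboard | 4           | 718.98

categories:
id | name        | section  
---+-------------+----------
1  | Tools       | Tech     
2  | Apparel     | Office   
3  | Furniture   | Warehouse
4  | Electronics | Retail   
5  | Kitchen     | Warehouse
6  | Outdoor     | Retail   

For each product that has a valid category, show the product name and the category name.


INNER JOIN keeps only products rows whose category_id matches an id in categories. Walk through each product:
  - product 1 (Monitor): category_id=3 -> matches Furniture
  - product 2 (Phone): category_id=NULL, no match -> dropped
  - product 3 (Camera): category_id=NULL, no match -> dropped
  - product 4 (Printer): category_id=3 -> matches Furniture
  - product 5 (Speaker): category_id=5 -> matches Kitchen
  - product 6 (Keyboard): category_id=4 -> matches Electronics
So 2 of 6 rows are dropped.

SQL:
SELECT a.name, b.name AS category
FROM products a
INNER JOIN categories b ON a.category_id = b.id

Result:
name     | category   
---------+------------
Monitor  | Furniture  
Printer  | Furniture  
Speaker  | Kitchen    
Keyboard | Electronics


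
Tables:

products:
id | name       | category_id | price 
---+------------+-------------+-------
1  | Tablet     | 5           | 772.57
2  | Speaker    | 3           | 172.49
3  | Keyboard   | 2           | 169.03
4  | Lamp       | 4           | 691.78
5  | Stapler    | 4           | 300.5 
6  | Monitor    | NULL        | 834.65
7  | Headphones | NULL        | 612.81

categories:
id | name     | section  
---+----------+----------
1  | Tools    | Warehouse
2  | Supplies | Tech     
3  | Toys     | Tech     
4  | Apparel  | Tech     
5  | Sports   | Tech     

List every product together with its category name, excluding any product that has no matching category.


INNER JOIN keeps only products rows whose category_id matches an id in categories. Walk through each product:
  - product 1 (Tablet): category_id=5 -> matches Sports
  - product 2 (Speaker): category_id=3 -> matches Toys
  - product 3 (Keyboard): category_id=2 -> matches Supplies
  - product 4 (Lamp): category_id=4 -> matches Apparel
  - product 5 (Stapler): category_id=4 -> matches Apparel
  - product 6 (Monitor): category_id=NULL, no match -> dropped
  - product 7 (Headphones): category_id=NULL, no match -> dropped
So 2 of 7 rows are dropped.

SQL:
SELECT a.name, b.name AS category
FROM products a
INNER JOIN categories b ON a.category_id = b.id

Result:
name     | category
---------+---------
Tablet   | Sports  
Speaker  | Toys    
Keyboard | Supplies
Lamp     | Apparel 
Stapler  | Apparel 


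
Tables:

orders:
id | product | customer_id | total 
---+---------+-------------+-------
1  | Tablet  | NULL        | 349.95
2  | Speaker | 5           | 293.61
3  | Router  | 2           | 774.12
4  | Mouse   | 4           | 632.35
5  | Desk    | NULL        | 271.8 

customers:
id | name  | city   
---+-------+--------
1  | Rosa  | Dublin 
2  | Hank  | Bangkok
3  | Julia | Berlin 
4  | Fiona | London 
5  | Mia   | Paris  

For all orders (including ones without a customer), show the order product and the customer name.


LEFT JOIN keeps every row from orders (the left table); where customer_id has no match in customers, the customer columns become NULL. Walk through each order:
  - order 1 (Tablet): customer_id=NULL, no match -> kept with NULL
  - order 2 (Speaker): customer_id=5 -> matches Mia
  - order 3 (Router): customer_id=2 -> matches Hank
  - order 4 (Mouse): customer_id=4 -> matches Fiona
  - order 5 (Desk): customer_id=NULL, no match -> kept with NULL
All 5 rows appear; 2 have NULL customer.

SQL:
SELECT a.product, b.name AS customer
FROM orders a
LEFT JOIN customers b ON a.customer_id = b.id

Result:
product | customer
--------+---------
Tablet  | NULL    
Speaker | Mia     
Router  | Hank    
Mouse   | Fiona   
Desk    | NULL    


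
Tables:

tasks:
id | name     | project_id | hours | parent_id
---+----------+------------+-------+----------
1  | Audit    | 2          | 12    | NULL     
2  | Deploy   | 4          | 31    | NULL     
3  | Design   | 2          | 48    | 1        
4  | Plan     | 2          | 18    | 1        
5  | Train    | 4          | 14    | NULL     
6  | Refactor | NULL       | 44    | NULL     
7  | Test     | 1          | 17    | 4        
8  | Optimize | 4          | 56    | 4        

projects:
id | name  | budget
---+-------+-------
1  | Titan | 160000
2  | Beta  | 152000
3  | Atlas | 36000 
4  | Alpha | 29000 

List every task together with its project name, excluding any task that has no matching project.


INNER JOIN keeps only tasks rows whose project_id matches an id in projects. Walk through each task:
  - task 1 (Audit): project_id=2 -> matches Beta
  - task 2 (Deploy): project_id=4 -> matches Alpha
  - task 3 (Design): project_id=2 -> matches Beta
  - task 4 (Plan): project_id=2 -> matches Beta
  - task 5 (Train): project_id=4 -> matches Alpha
  - task 6 (Refactor): project_id=NULL, no match -> dropped
  - task 7 (Test): project_id=1 -> matches Titan
  - task 8 (Optimize): project_id=4 -> matches Alpha
So 1 of 8 rows is dropped.

SQL:
SELECT a.name, b.name AS project
FROM tasks a
INNER JOIN projects b ON a.project_id = b.id

Result:
name     | project
---------+--------
Audit    | Beta   
Deploy   | Alpha  
Design   | Beta   
Plan     | Beta   
Train    | Alpha  
Test     | Titan  
Optimize | Alpha  


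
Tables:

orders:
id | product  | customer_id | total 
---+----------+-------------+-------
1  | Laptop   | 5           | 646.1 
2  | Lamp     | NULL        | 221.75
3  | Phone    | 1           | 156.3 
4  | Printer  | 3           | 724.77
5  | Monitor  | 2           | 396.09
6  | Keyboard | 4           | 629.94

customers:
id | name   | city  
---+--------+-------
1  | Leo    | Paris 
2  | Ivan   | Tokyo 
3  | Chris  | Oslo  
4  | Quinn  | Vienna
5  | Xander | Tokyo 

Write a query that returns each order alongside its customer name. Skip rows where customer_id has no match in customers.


INNER JOIN keeps only orders rows whose customer_id matches an id in customers. Walk through each order:
  - order 1 (Laptop): customer_id=5 -> matches Xander
  - order 2 (Lamp): customer_id=NULL, no match -> dropped
  - order 3 (Phone): customer_id=1 -> matches Leo
  - order 4 (Printer): customer_id=3 -> matches Chris
  - order 5 (Monitor): customer_id=2 -> matches Ivan
  - order 6 (Keyboard): customer_id=4 -> matches Quinn
So 1 of 6 rows is dropped.

SQL:
SELECT a.product, b.name AS customer
FROM orders a
INNER JOIN customers b ON a.customer_id = b.id

Result:
product  | customer
---------+---------
Laptop   | Xander  
Phone    | Leo     
Printer  | Chris   
Monitor  | Ivan    
Keyboard | Quinn   


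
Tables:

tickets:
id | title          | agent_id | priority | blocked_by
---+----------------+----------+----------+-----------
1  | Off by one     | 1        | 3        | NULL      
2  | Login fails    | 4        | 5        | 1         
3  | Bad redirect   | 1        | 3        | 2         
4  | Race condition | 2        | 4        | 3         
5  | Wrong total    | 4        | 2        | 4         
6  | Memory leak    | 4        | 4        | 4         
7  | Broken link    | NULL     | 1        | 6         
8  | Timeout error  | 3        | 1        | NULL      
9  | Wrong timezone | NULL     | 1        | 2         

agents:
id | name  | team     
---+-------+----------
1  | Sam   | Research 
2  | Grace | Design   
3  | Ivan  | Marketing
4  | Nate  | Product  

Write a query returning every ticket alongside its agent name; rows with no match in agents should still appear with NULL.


LEFT JOIN keeps every row from tickets (the left table); where agent_id has no match in agents, the agent columns become NULL. Walk through each ticket:
  - ticket 1 (Off by one): agent_id=1 -> matches Sam
  - ticket 2 (Login fails): agent_id=4 -> matches Nate
  - ticket 3 (Bad redirect): agent_id=1 -> matches Sam
  - ticket 4 (Race condition): agent_id=2 -> matches Grace
  - ticket 5 (Wrong total): agent_id=4 -> matches Nate
  - ticket 6 (Memory leak): agent_id=4 -> matches Nate
  - ticket 7 (Broken link): agent_id=NULL, no match -> kept with NULL
  - ticket 8 (Timeout error): agent_id=3 -> matches Ivan
  - ticket 9 (Wrong timezone): agent_id=NULL, no match -> kept with NULL
All 9 rows appear; 2 have NULL agent.

SQL:
SELECT a.title, b.name AS agent
FROM tickets a
LEFT JOIN agents b ON a.agent_id = b.id

Result:
title          | agent
---------------+------
Off by one     | Sam  
Login fails    | Nate 
Bad redirect   | Sam  
Race condition | Grace
Wrong total    | Nate 
Memory leak    | Nate 
Broken link    | NULL 
Timeout error  | Ivan 
Wrong timezone | NULL 


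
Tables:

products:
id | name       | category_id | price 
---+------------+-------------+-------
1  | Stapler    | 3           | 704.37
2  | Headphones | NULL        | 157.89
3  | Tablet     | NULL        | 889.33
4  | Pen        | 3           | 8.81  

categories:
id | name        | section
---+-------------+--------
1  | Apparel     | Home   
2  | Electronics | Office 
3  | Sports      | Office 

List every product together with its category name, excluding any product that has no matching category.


INNER JOIN keeps only products rows whose category_id matches an id in categories. Walk through each product:
  - product 1 (Stapler): category_id=3 -> matches Sports
  - product 2 (Headphones): category_id=NULL, no match -> dropped
  - product 3 (Tablet): category_id=NULL, no match -> dropped
  - product 4 (Pen): category_id=3 -> matches Sports
So 2 of 4 rows are dropped.

SQL:
SELECT a.name, b.name AS category
FROM products a
INNER JOIN categories b ON a.category_id = b.id

Result:
name    | category
--------+---------
Stapler | Sports  
Pen     | Sports  


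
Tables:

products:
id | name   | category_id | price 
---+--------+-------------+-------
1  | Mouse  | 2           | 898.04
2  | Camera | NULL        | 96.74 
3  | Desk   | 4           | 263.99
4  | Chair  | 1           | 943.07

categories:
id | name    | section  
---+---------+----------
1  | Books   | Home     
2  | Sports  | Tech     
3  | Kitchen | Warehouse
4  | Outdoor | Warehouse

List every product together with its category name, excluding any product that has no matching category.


INNER JOIN keeps only products rows whose category_id matches an id in categories. Walk through each product:
  - product 1 (Mouse): category_id=2 -> matches Sports
  - product 2 (Camera): category_id=NULL, no match -> dropped
  - product 3 (Desk): category_id=4 -> matches Outdoor
  - product 4 (Chair): category_id=1 -> matches Books
So 1 of 4 rows is dropped.

SQL:
SELECT a.name, b.name AS category
FROM products a
INNER JOIN categories b ON a.category_id = b.id

Result:
name  | category
------+---------
Mouse | Sports  
Desk  | Outdoor 
Chair | Books   


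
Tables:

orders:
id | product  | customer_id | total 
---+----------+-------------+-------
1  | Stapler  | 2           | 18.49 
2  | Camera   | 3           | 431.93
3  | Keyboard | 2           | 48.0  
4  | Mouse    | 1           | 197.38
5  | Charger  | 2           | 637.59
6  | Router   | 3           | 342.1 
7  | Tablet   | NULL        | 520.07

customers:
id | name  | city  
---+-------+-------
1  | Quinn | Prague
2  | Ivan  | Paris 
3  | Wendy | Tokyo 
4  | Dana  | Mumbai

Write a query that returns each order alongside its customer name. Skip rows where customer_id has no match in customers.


INNER JOIN keeps only orders rows whose customer_id matches an id in customers. Walk through each order:
  - order 1 (Stapler): customer_id=2 -> matches Ivan
  - order 2 (Camera): customer_id=3 -> matches Wendy
  - order 3 (Keyboard): customer_id=2 -> matches Ivan
  - order 4 (Mouse): customer_id=1 -> matches Quinn
  - order 5 (Charger): customer_id=2 -> matches Ivan
  - order 6 (Router): customer_id=3 -> matches Wendy
  - order 7 (Tablet): customer_id=NULL, no match -> dropped
So 1 of 7 rows is dropped.

SQL:
SELECT a.product, b.name AS customer
FROM orders a
INNER JOIN customers b ON a.customer_id = b.id

Result:
product  | customer
---------+---------
Stapler  | Ivan    
Camera   | Wendy   
Keyboard | Ivan    
Mouse    | Quinn   
Charger  | Ivan    
Router   | Wendy   


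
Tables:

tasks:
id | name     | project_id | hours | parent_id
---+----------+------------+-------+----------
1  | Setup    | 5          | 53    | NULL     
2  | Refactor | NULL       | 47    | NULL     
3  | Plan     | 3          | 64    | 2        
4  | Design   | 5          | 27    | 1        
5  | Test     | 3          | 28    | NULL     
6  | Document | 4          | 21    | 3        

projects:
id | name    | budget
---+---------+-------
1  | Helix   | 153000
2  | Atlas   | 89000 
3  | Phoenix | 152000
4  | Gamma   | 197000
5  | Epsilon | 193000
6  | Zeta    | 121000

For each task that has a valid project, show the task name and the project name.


INNER JOIN keeps only tasks rows whose project_id matches an id in projects. Walk through each task:
  - task 1 (Setup): project_id=5 -> matches Epsilon
  - task 2 (Refactor): project_id=NULL, no match -> dropped
  - task 3 (Plan): project_id=3 -> matches Phoenix
  - task 4 (Design): project_id=5 -> matches Epsilon
  - task 5 (Test): project_id=3 -> matches Phoenix
  - task 6 (Document): project_id=4 -> matches Gamma
So 1 of 6 rows is dropped.

SQL:
SELECT a.name, b.name AS project
FROM tasks a
INNER JOIN projects b ON a.project_id = b.id

Result:
name     | project
---------+--------
Setup    | Epsilon
Plan     | Phoenix
Design   | Epsilon
Test     | Phoenix
Document | Gamma  


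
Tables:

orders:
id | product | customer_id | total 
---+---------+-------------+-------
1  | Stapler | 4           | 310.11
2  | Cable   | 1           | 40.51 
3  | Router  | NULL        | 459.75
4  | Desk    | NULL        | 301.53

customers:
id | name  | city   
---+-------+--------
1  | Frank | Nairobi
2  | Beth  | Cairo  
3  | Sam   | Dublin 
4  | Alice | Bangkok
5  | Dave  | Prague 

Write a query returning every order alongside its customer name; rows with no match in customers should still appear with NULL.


LEFT JOIN keeps every row from orders (the left table); where customer_id has no match in customers, the customer columns become NULL. Walk through each order:
  - order 1 (Stapler): customer_id=4 -> matches Alice
  - order 2 (Cable): customer_id=1 -> matches Frank
  - order 3 (Router): customer_id=NULL, no match -> kept with NULL
  - order 4 (Desk): customer_id=NULL, no match -> kept with NULL
All 4 rows appear; 2 have NULL customer.

SQL:
SELECT a.product, b.name AS customer
FROM orders a
LEFT JOIN customers b ON a.customer_id = b.id

Result:
product | customer
--------+---------
Stapler | Alice   
Cable   | Frank   
Router  | NULL    
Desk    | NULL    


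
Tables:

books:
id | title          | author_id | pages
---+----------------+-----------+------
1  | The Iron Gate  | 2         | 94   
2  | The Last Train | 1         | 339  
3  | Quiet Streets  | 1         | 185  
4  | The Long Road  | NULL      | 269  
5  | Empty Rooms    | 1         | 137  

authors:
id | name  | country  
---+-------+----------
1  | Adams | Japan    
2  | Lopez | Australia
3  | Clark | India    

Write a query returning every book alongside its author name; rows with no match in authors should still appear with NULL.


LEFT JOIN keeps every row from books (the left table); where author_id has no match in authors, the author columns become NULL. Walk through each book:
  - book 1 (The Iron Gate): author_id=2 -> matches Lopez
  - book 2 (The Last Train): author_id=1 -> matches Adams
  - book 3 (Quiet Streets): author_id=1 -> matches Adams
  - book 4 (The Long Road): author_id=NULL, no match -> kept with NULL
  - book 5 (Empty Rooms): author_id=1 -> matches Adams
All 5 rows appear; 1 has NULL author.

SQL:
SELECT a.title, b.name AS author
FROM books a
LEFT JOIN authors b ON a.author_id = b.id

Result:
title          | author
---------------+-------
The Iron Gate  | Lopez 
The Last Train | Adams 
Quiet Streets  | Adams 
The Long Road  | NULL  
Empty Rooms    | Adams 


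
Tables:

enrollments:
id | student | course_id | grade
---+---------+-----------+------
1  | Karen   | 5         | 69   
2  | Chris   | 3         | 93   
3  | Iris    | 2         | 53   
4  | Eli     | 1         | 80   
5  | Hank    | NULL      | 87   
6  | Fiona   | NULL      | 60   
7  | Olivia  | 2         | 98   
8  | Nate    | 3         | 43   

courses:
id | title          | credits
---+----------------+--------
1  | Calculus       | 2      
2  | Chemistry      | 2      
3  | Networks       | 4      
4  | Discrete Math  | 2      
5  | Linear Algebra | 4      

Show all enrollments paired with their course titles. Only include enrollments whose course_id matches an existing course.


INNER JOIN keeps only enrollments rows whose course_id matches an id in courses. Walk through each enrollment:
  - enrollment 1 (Karen): course_id=5 -> matches Linear Algebra
  - enrollment 2 (Chris): course_id=3 -> matches Networks
  - enrollment 3 (Iris): course_id=2 -> matches Chemistry
  - enrollment 4 (Eli): course_id=1 -> matches Calculus
  - enrollment 5 (Hank): course_id=NULL, no match -> dropped
  - enrollment 6 (Fiona): course_id=NULL, no match -> dropped
  - enrollment 7 (Olivia): course_id=2 -> matches Chemistry
  - enrollment 8 (Nate): course_id=3 -> matches Networks
So 2 of 8 rows are dropped.

SQL:
SELECT a.student, b.title AS course
FROM enrollments a
INNER JOIN courses b ON a.course_id = b.id

Result:
student | course        
--------+---------------
Karen   | Linear Algebra
Chris   | Networks      
Iris    | Chemistry     
Eli     | Calculus      
Olivia  | Chemistry     
Nate    | Networks      


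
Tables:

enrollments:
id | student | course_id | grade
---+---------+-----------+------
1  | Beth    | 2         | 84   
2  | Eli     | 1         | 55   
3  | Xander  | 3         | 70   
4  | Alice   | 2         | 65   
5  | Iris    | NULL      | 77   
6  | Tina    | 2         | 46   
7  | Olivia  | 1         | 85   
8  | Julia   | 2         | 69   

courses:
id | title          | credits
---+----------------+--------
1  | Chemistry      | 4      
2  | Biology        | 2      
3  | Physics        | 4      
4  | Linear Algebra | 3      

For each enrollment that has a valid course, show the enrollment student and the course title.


INNER JOIN keeps only enrollments rows whose course_id matches an id in courses. Walk through each enrollment:
  - enrollment 1 (Beth): course_id=2 -> matches Biology
  - enrollment 2 (Eli): course_id=1 -> matches Chemistry
  - enrollment 3 (Xander): course_id=3 -> matches Physics
  - enrollment 4 (Alice): course_id=2 -> matches Biology
  - enrollment 5 (Iris): course_id=NULL, no match -> dropped
  - enrollment 6 (Tina): course_id=2 -> matches Biology
  - enrollment 7 (Olivia): course_id=1 -> matches Chemistry
  - enrollment 8 (Julia): course_id=2 -> matches Biology
So 1 of 8 rows is dropped.

SQL:
SELECT a.student, b.title AS course
FROM enrollments a
INNER JOIN courses b ON a.course_id = b.id

Result:
student | course   
--------+----------
Beth    | Biology  
Eli     | Chemistry
Xander  | Physics  
Alice   | Biology  
Tina    | Biology  
Olivia  | Chemistry
Julia   | Biology  


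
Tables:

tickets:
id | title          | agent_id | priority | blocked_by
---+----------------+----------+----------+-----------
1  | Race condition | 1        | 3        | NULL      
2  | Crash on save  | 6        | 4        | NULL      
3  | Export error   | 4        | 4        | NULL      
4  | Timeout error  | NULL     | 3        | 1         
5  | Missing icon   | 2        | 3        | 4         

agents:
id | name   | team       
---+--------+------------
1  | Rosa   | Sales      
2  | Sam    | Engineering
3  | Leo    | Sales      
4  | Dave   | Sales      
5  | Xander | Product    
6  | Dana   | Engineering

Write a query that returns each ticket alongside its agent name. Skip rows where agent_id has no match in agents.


INNER JOIN keeps only tickets rows whose agent_id matches an id in agents. Walk through each ticket:
  - ticket 1 (Race condition): agent_id=1 -> matches Rosa
  - ticket 2 (Crash on save): agent_id=6 -> matches Dana
  - ticket 3 (Export error): agent_id=4 -> matches Dave
  - ticket 4 (Timeout error): agent_id=NULL, no match -> dropped
  - ticket 5 (Missing icon): agent_id=2 -> matches Sam
So 1 of 5 rows is dropped.

SQL:
SELECT a.title, b.name AS agent
FROM tickets a
INNER JOIN agents b ON a.agent_id = b.id

Result:
title          | agent
---------------+------
Race condition | Rosa 
Crash on save  | Dana 
Export error   | Dave 
Missing icon   | Sam  


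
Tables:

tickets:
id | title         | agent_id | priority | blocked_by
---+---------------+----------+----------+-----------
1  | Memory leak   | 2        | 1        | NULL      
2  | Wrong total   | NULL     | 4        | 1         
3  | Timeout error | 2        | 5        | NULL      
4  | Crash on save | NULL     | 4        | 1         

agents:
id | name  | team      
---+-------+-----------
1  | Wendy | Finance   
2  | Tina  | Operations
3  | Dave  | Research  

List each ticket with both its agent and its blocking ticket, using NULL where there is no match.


Two LEFT JOINs from the same base table tickets: one to agents via agent_id, one to tickets itself via blocked_by. Both are LEFT so every ticket is preserved.
Match against agents:
  - ticket 1 (Memory leak): agent_id=2 -> matches Tina
  - ticket 2 (Wrong total): agent_id=NULL, no match -> kept with NULL
  - ticket 3 (Timeout error): agent_id=2 -> matches Tina
  - ticket 4 (Crash on save): agent_id=NULL, no match -> kept with NULL
Match against tickets (self):
  - ticket 1 (Memory leak): blocked_by=NULL -> NULL
  - ticket 2 (Wrong total): blocked_by=1 -> Memory leak
  - ticket 3 (Timeout error): blocked_by=NULL -> NULL
  - ticket 4 (Crash on save): blocked_by=1 -> Memory leak

SQL:
SELECT a.title, b.name AS agent, c.title AS blocked_by
FROM tickets a
LEFT JOIN agents b ON a.agent_id = b.id
LEFT JOIN tickets c ON a.blocked_by = c.id

Result:
title         | agent | blocked_by 
--------------+-------+------------
Memory leak   | Tina  | NULL       
Wrong total   | NULL  | Memory leak
Timeout error | Tina  | NULL       
Crash on save | NULL  | Memory leak


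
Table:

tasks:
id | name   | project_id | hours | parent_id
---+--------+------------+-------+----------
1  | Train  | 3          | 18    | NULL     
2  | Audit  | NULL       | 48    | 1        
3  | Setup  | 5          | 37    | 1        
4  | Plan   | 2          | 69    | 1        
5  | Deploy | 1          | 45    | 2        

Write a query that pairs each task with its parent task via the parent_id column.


This is a self-join: tasks is joined to a second copy of itself, matching each row's parent_id to another row's id. Use LEFT JOIN so rows with parent_id=NULL are kept.
  - task 1 (Train): parent_id=NULL -> NULL
  - task 2 (Audit): parent_id=1 -> Train
  - task 3 (Setup): parent_id=1 -> Train
  - task 4 (Plan): parent_id=1 -> Train
  - task 5 (Deploy): parent_id=2 -> Audit

SQL:
SELECT a.name AS item, b.name AS parent
FROM tasks a
LEFT JOIN tasks b ON a.parent_id = b.id

Result:
item   | parent
-------+-------
Train  | NULL  
Audit  | Train 
Setup  | Train 
Plan   | Train 
Deploy | Audit 


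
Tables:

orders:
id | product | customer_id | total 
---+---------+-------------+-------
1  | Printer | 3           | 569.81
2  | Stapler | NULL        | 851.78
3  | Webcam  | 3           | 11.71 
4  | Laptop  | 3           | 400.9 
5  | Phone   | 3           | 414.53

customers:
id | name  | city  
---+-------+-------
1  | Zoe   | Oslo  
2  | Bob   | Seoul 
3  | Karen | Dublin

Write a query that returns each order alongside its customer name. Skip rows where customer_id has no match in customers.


INNER JOIN keeps only orders rows whose customer_id matches an id in customers. Walk through each order:
  - order 1 (Printer): customer_id=3 -> matches Karen
  - order 2 (Stapler): customer_id=NULL, no match -> dropped
  - order 3 (Webcam): customer_id=3 -> matches Karen
  - order 4 (Laptop): customer_id=3 -> matches Karen
  - order 5 (Phone): customer_id=3 -> matches Karen
So 1 of 5 rows is dropped.

SQL:
SELECT a.product, b.name AS customer
FROM orders a
INNER JOIN customers b ON a.customer_id = b.id

Result:
product | customer
--------+---------
Printer | Karen   
Webcam  | Karen   
Laptop  | Karen   
Phone   | Karen   


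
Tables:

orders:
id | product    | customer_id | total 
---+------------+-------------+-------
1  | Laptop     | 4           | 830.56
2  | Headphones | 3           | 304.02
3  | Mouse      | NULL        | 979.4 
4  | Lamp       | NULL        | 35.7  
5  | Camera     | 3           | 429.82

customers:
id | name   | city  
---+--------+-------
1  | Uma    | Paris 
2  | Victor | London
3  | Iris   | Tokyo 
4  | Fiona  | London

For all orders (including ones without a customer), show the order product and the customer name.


LEFT JOIN keeps every row from orders (the left table); where customer_id has no match in customers, the customer columns become NULL. Walk through each order:
  - order 1 (Laptop): customer_id=4 -> matches Fiona
  - order 2 (Headphones): customer_id=3 -> matches Iris
  - order 3 (Mouse): customer_id=NULL, no match -> kept with NULL
  - order 4 (Lamp): customer_id=NULL, no match -> kept with NULL
  - order 5 (Camera): customer_id=3 -> matches Iris
All 5 rows appear; 2 have NULL customer.

SQL:
SELECT a.product, b.name AS customer
FROM orders a
LEFT JOIN customers b ON a.customer_id = b.id

Result:
product    | customer
-----------+---------
Laptop     | Fiona   
Headphones | Iris    
Mouse      | NULL    
Lamp       | NULL    
Camera     | Iris    


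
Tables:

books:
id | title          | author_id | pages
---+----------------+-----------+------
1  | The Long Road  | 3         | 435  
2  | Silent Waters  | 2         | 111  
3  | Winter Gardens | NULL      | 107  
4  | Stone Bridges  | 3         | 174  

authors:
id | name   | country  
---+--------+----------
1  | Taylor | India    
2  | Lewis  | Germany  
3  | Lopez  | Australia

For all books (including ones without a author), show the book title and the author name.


LEFT JOIN keeps every row from books (the left table); where author_id has no match in authors, the author columns become NULL. Walk through each book:
  - book 1 (The Long Road): author_id=3 -> matches Lopez
  - book 2 (Silent Waters): author_id=2 -> matches Lewis
  - book 3 (Winter Gardens): author_id=NULL, no match -> kept with NULL
  - book 4 (Stone Bridges): author_id=3 -> matches Lopez
All 4 rows appear; 1 has NULL author.

SQL:
SELECT a.title, b.name AS author
FROM books a
LEFT JOIN authors b ON a.author_id = b.id

Result:
title          | author
---------------+-------
The Long Road  | Lopez 
Silent Waters  | Lewis 
Winter Gardens | NULL  
Stone Bridges  | Lopez 


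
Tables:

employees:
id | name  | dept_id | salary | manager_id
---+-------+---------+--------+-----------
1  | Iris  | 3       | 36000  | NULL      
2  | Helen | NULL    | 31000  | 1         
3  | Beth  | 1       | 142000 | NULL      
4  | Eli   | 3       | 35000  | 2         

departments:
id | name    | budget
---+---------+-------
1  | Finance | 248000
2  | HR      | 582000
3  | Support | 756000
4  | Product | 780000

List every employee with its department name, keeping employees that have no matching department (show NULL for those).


LEFT JOIN keeps every row from employees (the left table); where dept_id has no match in departments, the department columns become NULL. Walk through each employee:
  - employee 1 (Iris): dept_id=3 -> matches Support
  - employee 2 (Helen): dept_id=NULL, no match -> kept with NULL
  - employee 3 (Beth): dept_id=1 -> matches Finance
  - employee 4 (Eli): dept_id=3 -> matches Support
All 4 rows appear; 1 has NULL department.

SQL:
SELECT a.name, b.name AS department
FROM employees a
LEFT JOIN departments b ON a.dept_id = b.id

Result:
name  | department
------+-----------
Iris  | Support   
Helen | NULL      
Beth  | Finance   
Eli   | Support   


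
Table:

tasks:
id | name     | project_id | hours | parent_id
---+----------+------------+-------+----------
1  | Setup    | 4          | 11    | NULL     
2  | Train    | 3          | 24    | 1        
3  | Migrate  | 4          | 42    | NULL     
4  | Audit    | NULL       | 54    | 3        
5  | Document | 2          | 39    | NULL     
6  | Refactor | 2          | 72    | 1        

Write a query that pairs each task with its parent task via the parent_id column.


This is a self-join: tasks is joined to a second copy of itself, matching each row's parent_id to another row's id. Use LEFT JOIN so rows with parent_id=NULL are kept.
  - task 1 (Setup): parent_id=NULL -> NULL
  - task 2 (Train): parent_id=1 -> Setup
  - task 3 (Migrate): parent_id=NULL -> NULL
  - task 4 (Audit): parent_id=3 -> Migrate
  - task 5 (Document): parent_id=NULL -> NULL
  - task 6 (Refactor): parent_id=1 -> Setup

SQL:
SELECT a.name AS item, b.name AS parent
FROM tasks a
LEFT JOIN tasks b ON a.parent_id = b.id

Result:
item     | parent 
---------+--------
Setup    | NULL   
Train    | Setup  
Migrate  | NULL   
Audit    | Migrate
Document | NULL   
Refactor | Setup  


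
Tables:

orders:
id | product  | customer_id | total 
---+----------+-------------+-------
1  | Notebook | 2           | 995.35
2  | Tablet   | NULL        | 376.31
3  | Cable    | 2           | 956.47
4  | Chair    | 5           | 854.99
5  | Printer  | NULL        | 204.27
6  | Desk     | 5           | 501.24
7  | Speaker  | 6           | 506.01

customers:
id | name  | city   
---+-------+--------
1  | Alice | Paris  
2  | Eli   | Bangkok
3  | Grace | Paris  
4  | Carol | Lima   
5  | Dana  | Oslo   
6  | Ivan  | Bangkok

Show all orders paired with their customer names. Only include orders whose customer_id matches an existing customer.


INNER JOIN keeps only orders rows whose customer_id matches an id in customers. Walk through each order:
  - order 1 (Notebook): customer_id=2 -> matches Eli
  - order 2 (Tablet): customer_id=NULL, no match -> dropped
  - order 3 (Cable): customer_id=2 -> matches Eli
  - order 4 (Chair): customer_id=5 -> matches Dana
  - order 5 (Printer): customer_id=NULL, no match -> dropped
  - order 6 (Desk): customer_id=5 -> matches Dana
  - order 7 (Speaker): customer_id=6 -> matches Ivan
So 2 of 7 rows are dropped.

SQL:
SELECT a.product, b.name AS customer
FROM orders a
INNER JOIN customers b ON a.customer_id = b.id

Result:
product  | customer
---------+---------
Notebook | Eli     
Cable    | Eli     
Chair    | Dana    
Desk     | Dana    
Speaker  | Ivan    
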